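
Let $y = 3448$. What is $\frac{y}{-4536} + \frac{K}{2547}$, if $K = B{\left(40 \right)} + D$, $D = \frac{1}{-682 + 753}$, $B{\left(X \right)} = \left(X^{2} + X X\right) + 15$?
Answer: $\frac{5720675}{11392731} \approx 0.50213$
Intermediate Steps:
$B{\left(X \right)} = 15 + 2 X^{2}$ ($B{\left(X \right)} = \left(X^{2} + X^{2}\right) + 15 = 2 X^{2} + 15 = 15 + 2 X^{2}$)
$D = \frac{1}{71} \approx 0.014085$
$K = \frac{228266}{71}$ ($K = \left(15 + 2 \cdot 40^{2}\right) + \frac{1}{71} = \left(15 + 2 \cdot 1600\right) + \frac{1}{71} = \left(15 + 3200\right) + \frac{1}{71} = 3215 + \frac{1}{71} = \frac{228266}{71} \approx 3215.0$)
$\frac{y}{-4536} + \frac{K}{2547} = \frac{3448}{-4536} + \frac{228266}{71 \cdot 2547} = 3448 \left(- \frac{1}{4536}\right) + \frac{228266}{71} \cdot \frac{1}{2547} = - \frac{431}{567} + \frac{228266}{180837} = \frac{5720675}{11392731}$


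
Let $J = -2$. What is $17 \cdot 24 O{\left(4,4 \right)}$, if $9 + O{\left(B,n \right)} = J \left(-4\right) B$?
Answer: $9384$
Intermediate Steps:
$O{\left(B,n \right)} = -9 + 8 B$ ($O{\left(B,n \right)} = -9 + \left(-2\right) \left(-4\right) B = -9 + 8 B$)
$17 \cdot 24 O{\left(4,4 \right)} = 17 \cdot 24 \left(-9 + 8 \cdot 4\right) = 408 \left(-9 + 32\right) = 408 \cdot 23 = 9384$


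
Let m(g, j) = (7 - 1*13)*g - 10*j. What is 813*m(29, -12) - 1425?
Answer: -45327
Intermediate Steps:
m(g, j) = -10*j - 6*g (m(g, j) = (7 - 13)*g - 10*j = -6*g - 10*j = -10*j - 6*g)
813*m(29, -12) - 1425 = 813*(-10*(-12) - 6*29) - 1425 = 813*(120 - 174) - 1425 = 813*(-54) - 1425 = -43902 - 1425 = -45327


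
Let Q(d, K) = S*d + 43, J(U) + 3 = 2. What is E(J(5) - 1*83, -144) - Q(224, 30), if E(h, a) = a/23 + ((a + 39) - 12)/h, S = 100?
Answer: -14456427/644 ≈ -22448.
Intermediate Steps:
J(U) = -1 (J(U) = -3 + 2 = -1)
Q(d, K) = 43 + 100*d (Q(d, K) = 100*d + 43 = 43 + 100*d)
E(h, a) = a/23 + (27 + a)/h (E(h, a) = a*(1/23) + ((39 + a) - 12)/h = a/23 + (27 + a)/h)
E(J(5) - 1*83, -144) - Q(224, 30) = (27 - 144 + (1/23)*(-144)*(-1 - 1*83))/(-1 - 1*83) - (43 + 100*224) = (27 - 144 + (1/23)*(-144)*(-1 - 83))/(-1 - 83) - (43 + 22400) = (27 - 144 + (1/23)*(-144)*(-84))/(-84) - 1*22443 = -(27 - 144 + 12096/23)/84 - 22443 = -1/84*9405/23 - 22443 = -3135/644 - 22443 = -14456427/644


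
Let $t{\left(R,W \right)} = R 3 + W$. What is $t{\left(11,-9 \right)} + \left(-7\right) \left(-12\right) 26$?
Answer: $2208$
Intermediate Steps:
$t{\left(R,W \right)} = W + 3 R$ ($t{\left(R,W \right)} = 3 R + W = W + 3 R$)
$t{\left(11,-9 \right)} + \left(-7\right) \left(-12\right) 26 = \left(-9 + 3 \cdot 11\right) + \left(-7\right) \left(-12\right) 26 = \left(-9 + 33\right) + 84 \cdot 26 = 24 + 2184 = 2208$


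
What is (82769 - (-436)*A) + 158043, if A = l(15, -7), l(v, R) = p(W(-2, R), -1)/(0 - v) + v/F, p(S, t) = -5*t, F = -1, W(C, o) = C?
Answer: 702380/3 ≈ 2.3413e+5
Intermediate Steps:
l(v, R) = -v - 5/v (l(v, R) = (-5*(-1))/(0 - v) + v/(-1) = 5/((-v)) + v*(-1) = 5*(-1/v) - v = -5/v - v = -v - 5/v)
A = -46/3 (A = -1*15 - 5/15 = -15 - 5*1/15 = -15 - ⅓ = -46/3 ≈ -15.333)
(82769 - (-436)*A) + 158043 = (82769 - (-436)*(-46)/3) + 158043 = (82769 - 1*20056/3) + 158043 = (82769 - 20056/3) + 158043 = 228251/3 + 158043 = 702380/3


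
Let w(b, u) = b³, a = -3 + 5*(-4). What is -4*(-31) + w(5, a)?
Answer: 249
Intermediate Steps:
a = -23 (a = -3 - 20 = -23)
-4*(-31) + w(5, a) = -4*(-31) + 5³ = 124 + 125 = 249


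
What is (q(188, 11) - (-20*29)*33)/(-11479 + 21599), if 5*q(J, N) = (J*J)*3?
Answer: 50433/12650 ≈ 3.9868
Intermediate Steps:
q(J, N) = 3*J²/5 (q(J, N) = ((J*J)*3)/5 = (J²*3)/5 = (3*J²)/5 = 3*J²/5)
(q(188, 11) - (-20*29)*33)/(-11479 + 21599) = ((⅗)*188² - (-20*29)*33)/(-11479 + 21599) = ((⅗)*35344 - (-580)*33)/10120 = (106032/5 - 1*(-19140))*(1/10120) = (106032/5 + 19140)*(1/10120) = (201732/5)*(1/10120) = 50433/12650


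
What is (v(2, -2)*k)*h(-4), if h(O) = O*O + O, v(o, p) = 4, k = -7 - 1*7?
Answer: -672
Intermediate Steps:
k = -14 (k = -7 - 7 = -14)
h(O) = O + O² (h(O) = O² + O = O + O²)
(v(2, -2)*k)*h(-4) = (4*(-14))*(-4*(1 - 4)) = -(-224)*(-3) = -56*12 = -672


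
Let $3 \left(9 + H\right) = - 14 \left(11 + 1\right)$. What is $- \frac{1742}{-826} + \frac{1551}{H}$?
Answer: $- \frac{583948}{26845} \approx -21.753$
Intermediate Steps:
$H = -65$ ($H = -9 + \frac{\left(-14\right) \left(11 + 1\right)}{3} = -9 + \frac{\left(-14\right) 12}{3} = -9 + \frac{1}{3} \left(-168\right) = -9 - 56 = -65$)
$- \frac{1742}{-826} + \frac{1551}{H} = - \frac{1742}{-826} + \frac{1551}{-65} = \left(-1742\right) \left(- \frac{1}{826}\right) + 1551 \left(- \frac{1}{65}\right) = \frac{871}{413} - \frac{1551}{65} = - \frac{583948}{26845}$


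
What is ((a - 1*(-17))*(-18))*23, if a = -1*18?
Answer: 414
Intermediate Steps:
a = -18
((a - 1*(-17))*(-18))*23 = ((-18 - 1*(-17))*(-18))*23 = ((-18 + 17)*(-18))*23 = -1*(-18)*23 = 18*23 = 414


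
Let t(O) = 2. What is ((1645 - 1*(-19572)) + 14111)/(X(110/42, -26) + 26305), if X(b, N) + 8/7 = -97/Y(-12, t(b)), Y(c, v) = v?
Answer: 164864/122525 ≈ 1.3456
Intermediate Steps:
X(b, N) = -695/14 (X(b, N) = -8/7 - 97/2 = -695/14)
((1645 - 1*(-19572)) + 14111)/(X(110/42, -26) + 26305) = ((1645 - 1*(-19572)) + 14111)/(-695/14 + 26305) = ((1645 + 19572) + 14111)/(367575/14) = (21217 + 14111)*(14/367575) = 35328*(14/367575) = 164864/122525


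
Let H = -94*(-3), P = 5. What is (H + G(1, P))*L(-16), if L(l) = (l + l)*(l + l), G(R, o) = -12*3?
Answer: 251904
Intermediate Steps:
G(R, o) = -36
L(l) = 4*l² (L(l) = (2*l)*(2*l) = 4*l²)
H = 282
(H + G(1, P))*L(-16) = (282 - 36)*(4*(-16)²) = 246*(4*256) = 246*1024 = 251904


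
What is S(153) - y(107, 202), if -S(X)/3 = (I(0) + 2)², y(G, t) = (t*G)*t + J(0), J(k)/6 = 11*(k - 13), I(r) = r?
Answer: -4365182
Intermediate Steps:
J(k) = -858 + 66*k (J(k) = 6*(11*(k - 13)) = 6*(11*(-13 + k)) = 6*(-143 + 11*k) = -858 + 66*k)
y(G, t) = -858 + G*t² (y(G, t) = (t*G)*t + (-858 + 66*0) = (G*t)*t + (-858 + 0) = G*t² - 858 = -858 + G*t²)
S(X) = -12 (S(X) = -3*(0 + 2)² = -3*2² = -3*4 = -12)
S(153) - y(107, 202) = -12 - (-858 + 107*202²) = -12 - (-858 + 107*40804) = -12 - (-858 + 4366028) = -12 - 1*4365170 = -12 - 4365170 = -4365182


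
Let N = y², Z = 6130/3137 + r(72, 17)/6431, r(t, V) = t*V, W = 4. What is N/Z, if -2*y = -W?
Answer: 40348094/21630859 ≈ 1.8653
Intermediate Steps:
r(t, V) = V*t
y = 2 (y = -(-1)*4/2 = -½*(-4) = 2)
Z = 43261718/20174047 (Z = 6130/3137 + (17*72)/6431 = 6130*(1/3137) + 1224*(1/6431) = 6130/3137 + 1224/6431 = 43261718/20174047 ≈ 2.1444)
N = 4 (N = 2² = 4)
N/Z = 4/(43261718/20174047) = (20174047/43261718)*4 = 40348094/21630859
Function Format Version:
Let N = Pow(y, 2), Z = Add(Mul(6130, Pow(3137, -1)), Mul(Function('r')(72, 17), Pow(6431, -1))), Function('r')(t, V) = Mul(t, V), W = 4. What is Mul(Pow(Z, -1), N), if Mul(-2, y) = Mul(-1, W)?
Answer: Rational(40348094, 21630859) ≈ 1.8653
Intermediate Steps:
Function('r')(t, V) = Mul(V, t)
y = 2 (y = Mul(Rational(-1, 2), Mul(-1, 4)) = Mul(Rational(-1, 2), -4) = 2)
Z = Rational(43261718, 20174047) (Z = Add(Mul(6130, Pow(3137, -1)), Mul(Mul(17, 72), Pow(6431, -1))) = Add(Mul(6130, Rational(1, 3137)), Mul(1224, Rational(1, 6431))) = Add(Rational(6130, 3137), Rational(1224, 6431)) = Rational(43261718, 20174047) ≈ 2.1444)
N = 4 (N = Pow(2, 2) = 4)
Mul(Pow(Z, -1), N) = Mul(Pow(Rational(43261718, 20174047), -1), 4) = Mul(Rational(20174047, 43261718), 4) = Rational(40348094, 21630859)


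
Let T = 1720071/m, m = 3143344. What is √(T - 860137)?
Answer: I*√531167133063120163/785836 ≈ 927.44*I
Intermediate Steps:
T = 1720071/3143344 ≈ 0.54721
√(T - 860137) = √(1720071/3143344 - 860137) = √(-2703704758057/3143344) = I*√531167133063120163/785836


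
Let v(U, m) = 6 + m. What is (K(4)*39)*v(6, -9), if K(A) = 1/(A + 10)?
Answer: -117/14 ≈ -8.3571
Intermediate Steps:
K(A) = 1/(10 + A)
(K(4)*39)*v(6, -9) = (39/(10 + 4))*(6 - 9) = (39/14)*(-3) = -117/14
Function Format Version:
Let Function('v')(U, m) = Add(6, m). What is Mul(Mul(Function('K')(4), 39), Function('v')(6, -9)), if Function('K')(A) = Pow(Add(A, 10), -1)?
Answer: Rational(-117, 14) ≈ -8.3571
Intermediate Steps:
Function('K')(A) = Pow(Add(10, A), -1)
Mul(Mul(Function('K')(4), 39), Function('v')(6, -9)) = Mul(Mul(Pow(Add(10, 4), -1), 39), Add(6, -9)) = Mul(Mul(Pow(14, -1), 39), -3) = Mul(Mul(Rational(1, 14), 39), -3) = Mul(Rational(39, 14), -3) = Rational(-117, 14)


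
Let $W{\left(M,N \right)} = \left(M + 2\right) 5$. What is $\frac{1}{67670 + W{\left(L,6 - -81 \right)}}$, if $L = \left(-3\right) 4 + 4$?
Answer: $\frac{1}{67640} \approx 1.4784 \cdot 10^{-5}$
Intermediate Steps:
$L = -8$ ($L = -12 + 4 = -8$)
$W{\left(M,N \right)} = 10 + 5 M$ ($W{\left(M,N \right)} = \left(2 + M\right) 5 = 10 + 5 M$)
$\frac{1}{67670 + W{\left(L,6 - -81 \right)}} = \frac{1}{67670 + \left(10 + 5 \left(-8\right)\right)} = \frac{1}{67670 + \left(10 - 40\right)} = \frac{1}{67670 - 30} = \frac{1}{67640}$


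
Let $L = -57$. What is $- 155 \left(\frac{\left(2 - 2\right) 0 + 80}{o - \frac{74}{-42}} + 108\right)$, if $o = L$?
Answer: $- \frac{478950}{29} \approx -16516.0$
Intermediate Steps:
$o = -57$
$- 155 \left(\frac{\left(2 - 2\right) 0 + 80}{o - \frac{74}{-42}} + 108\right) = - 155 \left(\frac{\left(2 - 2\right) 0 + 80}{-57 - \frac{74}{-42}} + 108\right) = - 155 \left(\frac{0 \cdot 0 + 80}{-57 - - \frac{37}{21}} + 108\right) = - 155 \left(\frac{0 + 80}{-57 + \frac{37}{21}} + 108\right) = - 155 \left(\frac{80}{- \frac{1160}{21}} + 108\right) = - 155 \left(80 \left(- \frac{21}{1160}\right) + 108\right) = - 155 \left(- \frac{42}{29} + 108\right) = \left(-155\right) \frac{3090}{29} = - \frac{478950}{29}$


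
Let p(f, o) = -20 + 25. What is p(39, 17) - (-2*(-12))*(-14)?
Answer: 341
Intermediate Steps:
p(f, o) = 5
p(39, 17) - (-2*(-12))*(-14) = 5 - (-2*(-12))*(-14) = 5 - 24*(-14) = 5 - 1*(-336) = 5 + 336 = 341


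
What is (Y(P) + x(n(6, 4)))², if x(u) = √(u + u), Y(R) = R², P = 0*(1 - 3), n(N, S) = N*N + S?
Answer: 80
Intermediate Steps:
n(N, S) = S + N² (n(N, S) = N² + S = S + N²)
P = 0 (P = 0*(-2) = 0)
x(u) = √2*√u (x(u) = √(2*u) = √2*√u)
(Y(P) + x(n(6, 4)))² = (0² + √2*√(4 + 6²))² = (0 + √2*√(4 + 36))² = (0 + √2*√40)² = (0 + √2*(2*√10))² = (0 + 4*√5)² = (4*√5)² = 80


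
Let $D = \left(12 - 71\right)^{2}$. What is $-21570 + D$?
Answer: $-18089$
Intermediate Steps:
$D = 3481$ ($D = \left(-59\right)^{2} = 3481$)
$-21570 + D = -21570 + 3481 = -18089$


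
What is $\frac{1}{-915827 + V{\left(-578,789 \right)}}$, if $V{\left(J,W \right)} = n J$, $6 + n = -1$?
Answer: $- \frac{1}{911781} \approx -1.0968 \cdot 10^{-6}$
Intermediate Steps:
$n = -7$ ($n = -6 - 1 = -7$)
$V{\left(J,W \right)} = - 7 J$
$\frac{1}{-915827 + V{\left(-578,789 \right)}} = \frac{1}{-915827 - -4046} = \frac{1}{-915827 + 4046} = \frac{1}{-911781} = - \frac{1}{911781}$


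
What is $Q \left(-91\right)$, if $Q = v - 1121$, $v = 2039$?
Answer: $-83538$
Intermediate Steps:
$Q = 918$ ($Q = 2039 - 1121 = 918$)
$Q \left(-91\right) = 918 \left(-91\right) = -83538$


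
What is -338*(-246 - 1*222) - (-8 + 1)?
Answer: 158191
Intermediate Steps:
-338*(-246 - 1*222) - (-8 + 1) = -338*(-246 - 222) - 1*(-7) = -338*(-468) + 7 = 158184 + 7 = 158191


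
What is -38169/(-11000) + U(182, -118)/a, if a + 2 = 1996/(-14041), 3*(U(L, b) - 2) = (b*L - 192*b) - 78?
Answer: -83843783227/496287000 ≈ -168.94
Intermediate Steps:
U(L, b) = -24 - 64*b + L*b/3 (U(L, b) = 2 + ((b*L - 192*b) - 78)/3 = 2 + ((L*b - 192*b) - 78)/3 = 2 + ((-192*b + L*b) - 78)/3 = 2 + (-78 - 192*b + L*b)/3 = 2 + (-26 - 64*b + L*b/3) = -24 - 64*b + L*b/3)
a = -30078/14041 (a = -2 + 1996/(-14041) = -2 + 1996*(-1/14041) = -2 - 1996/14041 = -30078/14041 ≈ -2.1422)
-38169/(-11000) + U(182, -118)/a = -38169/(-11000) + (-24 - 64*(-118) + (⅓)*182*(-118))/(-30078/14041) = -38169*(-1/11000) + (-24 + 7552 - 21476/3)*(-14041/30078) = 38169/11000 + (1108/3)*(-14041/30078) = 38169/11000 - 7778714/45117 = -83843783227/496287000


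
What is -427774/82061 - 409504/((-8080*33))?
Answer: -5028584476/1367546565 ≈ -3.6771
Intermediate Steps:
-427774/82061 - 409504/((-8080*33)) = -427774*1/82061 - 409504/(-266640) = -427774/82061 - 409504*(-1/266640) = -427774/82061 + 25594/16665 = -5028584476/1367546565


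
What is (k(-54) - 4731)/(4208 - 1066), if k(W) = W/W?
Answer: -2365/1571 ≈ -1.5054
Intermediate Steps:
k(W) = 1
(k(-54) - 4731)/(4208 - 1066) = (1 - 4731)/(4208 - 1066) = -4730/3142 = -4730*1/3142 = -2365/1571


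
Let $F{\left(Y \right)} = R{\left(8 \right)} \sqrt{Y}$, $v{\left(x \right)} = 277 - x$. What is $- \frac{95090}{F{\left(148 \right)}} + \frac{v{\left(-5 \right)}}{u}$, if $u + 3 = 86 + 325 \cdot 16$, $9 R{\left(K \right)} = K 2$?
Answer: $\frac{94}{1761} - \frac{11565 \sqrt{37}}{16} \approx -4396.6$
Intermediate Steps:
$R{\left(K \right)} = \frac{2 K}{9}$ ($R{\left(K \right)} = \frac{K 2}{9} = \frac{2 K}{9}$)
$F{\left(Y \right)} = \frac{16 \sqrt{Y}}{9}$ ($F{\left(Y \right)} = \frac{2}{9} \cdot 8 \sqrt{Y} = \frac{16 \sqrt{Y}}{9}$)
$u = 5283$ ($u = -3 + \left(86 + 325 \cdot 16\right) = -3 + \left(86 + 5200\right) = -3 + 5286 = 5283$)
$- \frac{95090}{F{\left(148 \right)}} + \frac{v{\left(-5 \right)}}{u} = - \frac{95090}{\frac{16}{9} \sqrt{148}} + \frac{277 - -5}{5283} = - \frac{95090}{\frac{16}{9} \cdot 2 \sqrt{37}} + \left(277 + 5\right) \frac{1}{5283} = - \frac{95090}{\frac{32}{9} \sqrt{37}} + 282 \cdot \frac{1}{5283} = - 95090 \frac{9 \sqrt{37}}{1184} + \frac{94}{1761} = - \frac{11565 \sqrt{37}}{16} + \frac{94}{1761} = \frac{94}{1761} - \frac{11565 \sqrt{37}}{16}$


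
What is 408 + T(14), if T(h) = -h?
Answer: 394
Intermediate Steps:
408 + T(14) = 408 - 1*14 = 408 - 14 = 394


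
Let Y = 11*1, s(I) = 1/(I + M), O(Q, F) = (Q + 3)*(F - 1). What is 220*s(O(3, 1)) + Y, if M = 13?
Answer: 363/13 ≈ 27.923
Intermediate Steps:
O(Q, F) = (-1 + F)*(3 + Q) (O(Q, F) = (3 + Q)*(-1 + F) = (-1 + F)*(3 + Q))
s(I) = 1/(13 + I) (s(I) = 1/(I + 13) = 1/(13 + I))
Y = 11
220*s(O(3, 1)) + Y = 220/(13 + (-3 - 1*3 + 3*1 + 1*3)) + 11 = 220/(13 + (-3 - 3 + 3 + 3)) + 11 = 220/(13 + 0) + 11 = 220/13 + 11 = 363/13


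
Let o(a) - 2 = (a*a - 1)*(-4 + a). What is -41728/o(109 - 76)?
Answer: -20864/15777 ≈ -1.3224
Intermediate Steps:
o(a) = 2 + (-1 + a²)*(-4 + a) (o(a) = 2 + (a*a - 1)*(-4 + a) = 2 + (a² - 1)*(-4 + a) = 2 + (-1 + a²)*(-4 + a))
-41728/o(109 - 76) = -41728/(6 + (109 - 76)³ - (109 - 76) - 4*(109 - 76)²) = -41728/(6 + 33³ - 1*33 - 4*33²) = -41728/(6 + 35937 - 33 - 4*1089) = -41728/(6 + 35937 - 33 - 4356) = -41728/31554 = -41728*1/31554 = -20864/15777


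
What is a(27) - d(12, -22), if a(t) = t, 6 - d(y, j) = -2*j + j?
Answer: 43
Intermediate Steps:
d(y, j) = 6 + j (d(y, j) = 6 - (-2*j + j) = 6 - (-1)*j = 6 + j)
a(27) - d(12, -22) = 27 - (6 - 22) = 27 - 1*(-16) = 27 + 16 = 43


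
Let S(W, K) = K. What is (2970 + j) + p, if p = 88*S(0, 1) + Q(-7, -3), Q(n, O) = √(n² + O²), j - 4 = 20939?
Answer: 24001 + √58 ≈ 24009.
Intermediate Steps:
j = 20943 (j = 4 + 20939 = 20943)
Q(n, O) = √(O² + n²)
p = 88 + √58 (p = 88*1 + √((-3)² + (-7)²) = 88 + √(9 + 49) = 88 + √58 ≈ 95.616)
(2970 + j) + p = (2970 + 20943) + (88 + √58) = 23913 + (88 + √58) = 24001 + √58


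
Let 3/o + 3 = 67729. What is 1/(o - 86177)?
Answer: -67726/5836423499 ≈ -1.1604e-5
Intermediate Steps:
o = 3/67726 (o = 3/(-3 + 67729) = 3/67726 ≈ 4.4296e-5)
1/(o - 86177) = 1/(3/67726 - 86177) = 1/(-5836423499/67726) = -67726/5836423499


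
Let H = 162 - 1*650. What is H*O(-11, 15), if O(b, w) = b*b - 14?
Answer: -52216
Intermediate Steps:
H = -488 (H = 162 - 650 = -488)
O(b, w) = -14 + b**2 (O(b, w) = b**2 - 14 = -14 + b**2)
H*O(-11, 15) = -488*(-14 + (-11)**2) = -488*(-14 + 121) = -488*107 = -52216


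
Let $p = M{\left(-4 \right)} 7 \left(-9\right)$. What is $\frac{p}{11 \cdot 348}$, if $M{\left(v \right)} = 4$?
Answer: $- \frac{21}{319} \approx -0.065831$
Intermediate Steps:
$p = -252$ ($p = 4 \cdot 7 \left(-9\right) = 28 \left(-9\right) = -252$)
$\frac{p}{11 \cdot 348} = - \frac{252}{11 \cdot 348} = - \frac{252}{3828} = \left(-252\right) \frac{1}{3828} = - \frac{21}{319}$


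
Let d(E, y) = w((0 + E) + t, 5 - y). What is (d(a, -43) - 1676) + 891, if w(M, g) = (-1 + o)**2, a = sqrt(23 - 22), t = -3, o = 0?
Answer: -784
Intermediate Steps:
a = 1 (a = sqrt(1) = 1)
w(M, g) = 1 (w(M, g) = (-1 + 0)**2 = (-1)**2 = 1)
d(E, y) = 1
(d(a, -43) - 1676) + 891 = (1 - 1676) + 891 = -1675 + 891 = -784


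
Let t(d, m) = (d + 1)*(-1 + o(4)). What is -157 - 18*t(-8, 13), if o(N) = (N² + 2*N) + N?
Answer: 3245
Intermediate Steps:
o(N) = N² + 3*N
t(d, m) = 27 + 27*d (t(d, m) = (d + 1)*(-1 + 4*(3 + 4)) = (1 + d)*(-1 + 4*7) = (1 + d)*(-1 + 28) = (1 + d)*27 = 27 + 27*d)
-157 - 18*t(-8, 13) = -157 - 18*(27 + 27*(-8)) = -157 - 18*(27 - 216) = -157 - 18*(-189) = -157 + 3402 = 3245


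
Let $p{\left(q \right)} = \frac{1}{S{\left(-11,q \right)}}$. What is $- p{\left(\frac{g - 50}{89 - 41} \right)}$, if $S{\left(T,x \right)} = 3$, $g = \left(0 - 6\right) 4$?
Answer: $- \frac{1}{3} \approx -0.33333$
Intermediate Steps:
$g = -24$ ($g = \left(-6\right) 4 = -24$)
$p{\left(q \right)} = \frac{1}{3}$
$- p{\left(\frac{g - 50}{89 - 41} \right)} = \left(-1\right) \frac{1}{3} = - \frac{1}{3}$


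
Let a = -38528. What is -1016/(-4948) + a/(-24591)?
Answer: 7700750/4345581 ≈ 1.7721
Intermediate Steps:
-1016/(-4948) + a/(-24591) = -1016/(-4948) - 38528/(-24591) = -1016*(-1/4948) - 38528*(-1/24591) = 254/1237 + 5504/3513 = 7700750/4345581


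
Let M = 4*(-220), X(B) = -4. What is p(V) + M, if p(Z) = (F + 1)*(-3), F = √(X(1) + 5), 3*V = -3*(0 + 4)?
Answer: -886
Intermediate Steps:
V = -4 (V = (-3*(0 + 4))/3 = (-3*4)/3 = (⅓)*(-12) = -4)
M = -880
F = 1 (F = √(-4 + 5) = √1 = 1)
p(Z) = -6 (p(Z) = (1 + 1)*(-3) = 2*(-3) = -6)
p(V) + M = -6 - 880 = -886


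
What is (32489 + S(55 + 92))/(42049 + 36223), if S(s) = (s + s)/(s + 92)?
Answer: 7765165/18707008 ≈ 0.41509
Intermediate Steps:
S(s) = 2*s/(92 + s) (S(s) = (2*s)/(92 + s) = 2*s/(92 + s))
(32489 + S(55 + 92))/(42049 + 36223) = (32489 + 2*(55 + 92)/(92 + (55 + 92)))/(42049 + 36223) = (32489 + 2*147/(92 + 147))/78272 = (32489 + 2*147/239)*(1/78272) = (32489 + 2*147*(1/239))*(1/78272) = (32489 + 294/239)*(1/78272) = (7765165/239)*(1/78272) = 7765165/18707008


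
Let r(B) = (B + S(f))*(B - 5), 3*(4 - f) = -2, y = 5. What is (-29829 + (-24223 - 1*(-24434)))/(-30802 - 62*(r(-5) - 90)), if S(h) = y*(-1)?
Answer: 14809/15711 ≈ 0.94259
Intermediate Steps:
f = 14/3 (f = 4 - 1/3*(-2) = 4 + 2/3 = 14/3 ≈ 4.6667)
S(h) = -5 (S(h) = 5*(-1) = -5)
r(B) = (-5 + B)**2 (r(B) = (B - 5)*(B - 5) = (-5 + B)*(-5 + B) = (-5 + B)**2)
(-29829 + (-24223 - 1*(-24434)))/(-30802 - 62*(r(-5) - 90)) = (-29829 + (-24223 - 1*(-24434)))/(-30802 - 62*((25 + (-5)**2 - 10*(-5)) - 90)) = (-29829 + (-24223 + 24434))/(-30802 - 62*((25 + 25 + 50) - 90)) = (-29829 + 211)/(-30802 - 62*(100 - 90)) = -29618/(-30802 - 62*10) = -29618/(-30802 - 620) = -29618/(-31422) = -29618*(-1/31422) = 14809/15711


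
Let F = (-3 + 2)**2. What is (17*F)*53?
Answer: 901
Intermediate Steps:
F = 1 (F = (-1)**2 = 1)
(17*F)*53 = (17*1)*53 = 17*53 = 901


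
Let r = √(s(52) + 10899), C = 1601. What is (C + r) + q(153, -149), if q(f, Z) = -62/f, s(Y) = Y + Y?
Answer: 244891/153 + √11003 ≈ 1705.5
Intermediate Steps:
s(Y) = 2*Y
r = √11003 (r = √(2*52 + 10899) = √(104 + 10899) = √11003 ≈ 104.90)
(C + r) + q(153, -149) = (1601 + √11003) - 62/153 = 244891/153 + √11003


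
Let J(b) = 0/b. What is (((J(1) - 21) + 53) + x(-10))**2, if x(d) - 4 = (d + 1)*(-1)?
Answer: 2025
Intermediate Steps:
J(b) = 0
x(d) = 3 - d (x(d) = 4 + (d + 1)*(-1) = 4 + (1 + d)*(-1) = 4 + (-1 - d) = 3 - d)
(((J(1) - 21) + 53) + x(-10))**2 = (((0 - 21) + 53) + (3 - 1*(-10)))**2 = ((-21 + 53) + (3 + 10))**2 = (32 + 13)**2 = 45**2 = 2025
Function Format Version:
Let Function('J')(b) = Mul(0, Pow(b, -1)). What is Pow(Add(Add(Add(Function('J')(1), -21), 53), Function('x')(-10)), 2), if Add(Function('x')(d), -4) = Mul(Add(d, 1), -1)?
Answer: 2025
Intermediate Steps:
Function('J')(b) = 0
Function('x')(d) = Add(3, Mul(-1, d)) (Function('x')(d) = Add(4, Mul(Add(d, 1), -1)) = Add(4, Mul(Add(1, d), -1)) = Add(4, Add(-1, Mul(-1, d))) = Add(3, Mul(-1, d)))
Pow(Add(Add(Add(Function('J')(1), -21), 53), Function('x')(-10)), 2) = Pow(Add(Add(Add(0, -21), 53), Add(3, Mul(-1, -10))), 2) = Pow(Add(Add(-21, 53), Add(3, 10)), 2) = Pow(Add(32, 13), 2) = Pow(45, 2) = 2025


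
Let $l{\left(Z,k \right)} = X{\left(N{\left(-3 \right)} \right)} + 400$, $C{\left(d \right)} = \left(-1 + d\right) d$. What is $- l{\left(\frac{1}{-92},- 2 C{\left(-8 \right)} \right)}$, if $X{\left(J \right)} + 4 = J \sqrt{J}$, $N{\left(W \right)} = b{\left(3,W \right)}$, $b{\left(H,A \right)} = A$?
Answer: $-396 + 3 i \sqrt{3} \approx -396.0 + 5.1962 i$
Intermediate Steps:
$C{\left(d \right)} = d \left(-1 + d\right)$
$N{\left(W \right)} = W$
$X{\left(J \right)} = -4 + J^{\frac{3}{2}}$ ($X{\left(J \right)} = -4 + J \sqrt{J} = -4 + J^{\frac{3}{2}}$)
$l{\left(Z,k \right)} = 396 - 3 i \sqrt{3}$ ($l{\left(Z,k \right)} = \left(-4 + \left(-3\right)^{\frac{3}{2}}\right) + 400 = \left(-4 - 3 i \sqrt{3}\right) + 400 = 396 - 3 i \sqrt{3}$)
$- l{\left(\frac{1}{-92},- 2 C{\left(-8 \right)} \right)} = - (396 - 3 i \sqrt{3}) = -396 + 3 i \sqrt{3}$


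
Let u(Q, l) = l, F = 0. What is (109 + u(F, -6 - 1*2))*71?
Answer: 7171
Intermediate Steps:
(109 + u(F, -6 - 1*2))*71 = (109 + (-6 - 1*2))*71 = (109 + (-6 - 2))*71 = (109 - 8)*71 = 101*71 = 7171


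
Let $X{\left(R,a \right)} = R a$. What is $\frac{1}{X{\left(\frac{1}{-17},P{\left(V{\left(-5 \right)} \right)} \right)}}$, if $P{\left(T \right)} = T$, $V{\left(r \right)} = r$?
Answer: $\frac{17}{5} \approx 3.4$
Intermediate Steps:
$\frac{1}{X{\left(\frac{1}{-17},P{\left(V{\left(-5 \right)} \right)} \right)}} = \frac{1}{\frac{1}{-17} \left(-5\right)} = \frac{1}{\left(- \frac{1}{17}\right) \left(-5\right)} = \frac{1}{\frac{5}{17}} = \frac{17}{5}$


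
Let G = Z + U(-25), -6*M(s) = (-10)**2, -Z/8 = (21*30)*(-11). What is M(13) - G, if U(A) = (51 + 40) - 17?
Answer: -166592/3 ≈ -55531.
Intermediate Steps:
U(A) = 74 (U(A) = 91 - 17 = 74)
Z = 55440 (Z = -8*21*30*(-11) = -5040*(-11) = -8*(-6930) = 55440)
M(s) = -50/3 (M(s) = -1/6*(-10)**2 = -1/6*100 = -50/3)
G = 55514 (G = 55440 + 74 = 55514)
M(13) - G = -50/3 - 1*55514 = -50/3 - 55514 = -166592/3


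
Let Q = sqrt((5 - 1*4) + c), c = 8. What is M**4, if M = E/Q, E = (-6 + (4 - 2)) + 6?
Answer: 16/81 ≈ 0.19753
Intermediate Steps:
E = 2 (E = (-6 + 2) + 6 = -4 + 6 = 2)
Q = 3 (Q = sqrt((5 - 1*4) + 8) = sqrt((5 - 4) + 8) = sqrt(1 + 8) = sqrt(9) = 3)
M = 2/3 ≈ 0.66667
M**4 = (2/3)**4 = 16/81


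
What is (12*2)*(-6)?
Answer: -144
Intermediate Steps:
(12*2)*(-6) = 24*(-6) = -144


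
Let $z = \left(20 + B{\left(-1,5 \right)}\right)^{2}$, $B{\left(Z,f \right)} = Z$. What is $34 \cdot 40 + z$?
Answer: $1721$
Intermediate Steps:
$z = 361$ ($z = \left(20 - 1\right)^{2} = 19^{2} = 361$)
$34 \cdot 40 + z = 34 \cdot 40 + 361 = 1360 + 361 = 1721$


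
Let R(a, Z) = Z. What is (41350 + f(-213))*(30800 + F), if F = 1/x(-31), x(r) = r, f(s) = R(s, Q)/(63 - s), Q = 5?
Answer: 473771471365/372 ≈ 1.2736e+9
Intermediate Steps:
f(s) = 5/(63 - s)
F = -1/31 (F = 1/(-31) = -1/31 ≈ -0.032258)
(41350 + f(-213))*(30800 + F) = (41350 - 5/(-63 - 213))*(30800 - 1/31) = (41350 - 5/(-276))*(954799/31) = (41350 - 5*(-1/276))*(954799/31) = (41350 + 5/276)*(954799/31) = (11412605/276)*(954799/31) = 473771471365/372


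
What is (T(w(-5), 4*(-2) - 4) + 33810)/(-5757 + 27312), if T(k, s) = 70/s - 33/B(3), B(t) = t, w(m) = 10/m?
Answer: 202759/129330 ≈ 1.5678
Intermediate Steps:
T(k, s) = -11 + 70/s (T(k, s) = 70/s - 33/3 = 70/s - 33*1/3 = 70/s - 11 = -11 + 70/s)
(T(w(-5), 4*(-2) - 4) + 33810)/(-5757 + 27312) = ((-11 + 70/(4*(-2) - 4)) + 33810)/(-5757 + 27312) = ((-11 + 70/(-8 - 4)) + 33810)/21555 = ((-11 + 70/(-12)) + 33810)*(1/21555) = ((-11 + 70*(-1/12)) + 33810)*(1/21555) = ((-11 - 35/6) + 33810)*(1/21555) = (-101/6 + 33810)*(1/21555) = (202759/6)*(1/21555) = 202759/129330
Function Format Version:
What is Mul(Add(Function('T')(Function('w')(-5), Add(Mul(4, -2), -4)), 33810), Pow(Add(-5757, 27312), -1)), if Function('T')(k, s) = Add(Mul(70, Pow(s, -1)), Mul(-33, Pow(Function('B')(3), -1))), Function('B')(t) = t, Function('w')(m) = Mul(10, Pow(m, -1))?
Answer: Rational(202759, 129330) ≈ 1.5678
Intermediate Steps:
Function('T')(k, s) = Add(-11, Mul(70, Pow(s, -1))) (Function('T')(k, s) = Add(Mul(70, Pow(s, -1)), Mul(-33, Pow(3, -1))) = Add(Mul(70, Pow(s, -1)), Mul(-33, Rational(1, 3))) = Add(Mul(70, Pow(s, -1)), -11) = Add(-11, Mul(70, Pow(s, -1))))
Mul(Add(Function('T')(Function('w')(-5), Add(Mul(4, -2), -4)), 33810), Pow(Add(-5757, 27312), -1)) = Mul(Add(Add(-11, Mul(70, Pow(Add(Mul(4, -2), -4), -1))), 33810), Pow(Add(-5757, 27312), -1)) = Mul(Add(Add(-11, Mul(70, Pow(Add(-8, -4), -1))), 33810), Pow(21555, -1)) = Mul(Add(Add(-11, Mul(70, Pow(-12, -1))), 33810), Rational(1, 21555)) = Mul(Add(Add(-11, Mul(70, Rational(-1, 12))), 33810), Rational(1, 21555)) = Mul(Add(Add(-11, Rational(-35, 6)), 33810), Rational(1, 21555)) = Mul(Add(Rational(-101, 6), 33810), Rational(1, 21555)) = Mul(Rational(202759, 6), Rational(1, 21555)) = Rational(202759, 129330)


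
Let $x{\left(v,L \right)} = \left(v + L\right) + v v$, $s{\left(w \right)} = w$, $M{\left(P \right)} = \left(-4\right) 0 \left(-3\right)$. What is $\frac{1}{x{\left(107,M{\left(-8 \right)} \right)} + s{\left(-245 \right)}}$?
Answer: $\frac{1}{11311} \approx 8.841 \cdot 10^{-5}$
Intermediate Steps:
$M{\left(P \right)} = 0$ ($M{\left(P \right)} = 0 \left(-3\right) = 0$)
$x{\left(v,L \right)} = L + v + v^{2}$ ($x{\left(v,L \right)} = \left(L + v\right) + v^{2} = L + v + v^{2}$)
$\frac{1}{x{\left(107,M{\left(-8 \right)} \right)} + s{\left(-245 \right)}} = \frac{1}{\left(0 + 107 + 107^{2}\right) - 245} = \frac{1}{\left(0 + 107 + 11449\right) - 245} = \frac{1}{11556 - 245} = \frac{1}{11311}$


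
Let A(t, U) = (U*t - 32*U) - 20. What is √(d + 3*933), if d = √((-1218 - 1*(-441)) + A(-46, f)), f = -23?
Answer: √(2799 + √997) ≈ 53.203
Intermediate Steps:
A(t, U) = -20 - 32*U + U*t (A(t, U) = (-32*U + U*t) - 20 = -20 - 32*U + U*t)
d = √997 (d = √((-1218 - 1*(-441)) + (-20 - 32*(-23) - 23*(-46))) = √((-1218 + 441) + (-20 + 736 + 1058)) = √(-777 + 1774) = √997 ≈ 31.575)
√(d + 3*933) = √(√997 + 3*933) = √(√997 + 2799) = √(2799 + √997)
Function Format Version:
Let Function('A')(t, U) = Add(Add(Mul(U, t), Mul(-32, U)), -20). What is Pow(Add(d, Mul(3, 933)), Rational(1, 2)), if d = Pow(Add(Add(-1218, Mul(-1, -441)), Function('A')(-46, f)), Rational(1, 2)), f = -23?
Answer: Pow(Add(2799, Pow(997, Rational(1, 2))), Rational(1, 2)) ≈ 53.203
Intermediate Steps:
Function('A')(t, U) = Add(-20, Mul(-32, U), Mul(U, t)) (Function('A')(t, U) = Add(Add(Mul(-32, U), Mul(U, t)), -20) = Add(-20, Mul(-32, U), Mul(U, t)))
d = Pow(997, Rational(1, 2)) (d = Pow(Add(Add(-1218, Mul(-1, -441)), Add(-20, Mul(-32, -23), Mul(-23, -46))), Rational(1, 2)) = Pow(Add(Add(-1218, 441), Add(-20, 736, 1058)), Rational(1, 2)) = Pow(Add(-777, 1774), Rational(1, 2)) = Pow(997, Rational(1, 2)) ≈ 31.575)
Pow(Add(d, Mul(3, 933)), Rational(1, 2)) = Pow(Add(Pow(997, Rational(1, 2)), Mul(3, 933)), Rational(1, 2)) = Pow(Add(Pow(997, Rational(1, 2)), 2799), Rational(1, 2)) = Pow(Add(2799, Pow(997, Rational(1, 2))), Rational(1, 2))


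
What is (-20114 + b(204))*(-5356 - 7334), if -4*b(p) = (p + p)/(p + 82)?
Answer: 36500919570/143 ≈ 2.5525e+8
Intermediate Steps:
b(p) = -p/(2*(82 + p)) (b(p) = -(p + p)/(4*(p + 82)) = -2*p/(4*(82 + p)) = -p/(2*(82 + p)))
(-20114 + b(204))*(-5356 - 7334) = (-20114 - 1*204/(164 + 2*204))*(-5356 - 7334) = (-20114 - 1*204/(164 + 408))*(-12690) = (-20114 - 1*204/572)*(-12690) = (-20114 - 1*204*1/572)*(-12690) = (-20114 - 51/143)*(-12690) = -2876353/143*(-12690) = 36500919570/143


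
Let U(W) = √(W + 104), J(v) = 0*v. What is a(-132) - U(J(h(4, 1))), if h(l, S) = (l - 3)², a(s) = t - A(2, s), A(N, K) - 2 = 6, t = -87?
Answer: -95 - 2*√26 ≈ -105.20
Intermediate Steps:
A(N, K) = 8 (A(N, K) = 2 + 6 = 8)
a(s) = -95 (a(s) = -87 - 1*8 = -87 - 8 = -95)
h(l, S) = (-3 + l)²
J(v) = 0
U(W) = √(104 + W)
a(-132) - U(J(h(4, 1))) = -95 - √(104 + 0) = -95 - √104 = -95 - 2*√26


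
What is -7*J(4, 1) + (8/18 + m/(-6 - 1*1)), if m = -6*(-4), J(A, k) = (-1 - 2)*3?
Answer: 3781/63 ≈ 60.016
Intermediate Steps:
J(A, k) = -9 (J(A, k) = -3*3 = -9)
m = 24
-7*J(4, 1) + (8/18 + m/(-6 - 1*1)) = -7*(-9) + (8/18 + 24/(-6 - 1*1)) = 63 + (8*(1/18) + 24/(-6 - 1)) = 63 + (4/9 + 24/(-7)) = 63 + (4/9 + 24*(-⅐)) = 63 + (4/9 - 24/7) = 63 - 188/63 = 3781/63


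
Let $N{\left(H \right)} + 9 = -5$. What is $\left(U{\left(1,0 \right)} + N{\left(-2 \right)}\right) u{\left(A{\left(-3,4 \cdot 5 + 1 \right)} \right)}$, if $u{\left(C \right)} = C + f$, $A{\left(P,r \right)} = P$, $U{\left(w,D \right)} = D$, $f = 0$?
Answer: $42$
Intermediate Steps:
$N{\left(H \right)} = -14$ ($N{\left(H \right)} = -9 - 5 = -14$)
$u{\left(C \right)} = C$ ($u{\left(C \right)} = C + 0 = C$)
$\left(U{\left(1,0 \right)} + N{\left(-2 \right)}\right) u{\left(A{\left(-3,4 \cdot 5 + 1 \right)} \right)} = \left(0 - 14\right) \left(-3\right) = \left(-14\right) \left(-3\right) = 42$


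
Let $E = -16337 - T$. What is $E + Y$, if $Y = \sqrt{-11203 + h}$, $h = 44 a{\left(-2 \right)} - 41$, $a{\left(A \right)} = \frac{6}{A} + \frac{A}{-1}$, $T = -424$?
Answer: $-15913 + 2 i \sqrt{2822} \approx -15913.0 + 106.24 i$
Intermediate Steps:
$a{\left(A \right)} = - A + \frac{6}{A}$ ($a{\left(A \right)} = \frac{6}{A} + A \left(-1\right) = \frac{6}{A} - A = - A + \frac{6}{A}$)
$h = -85$ ($h = 44 \left(\left(-1\right) \left(-2\right) + \frac{6}{-2}\right) - 41 = 44 \left(2 + 6 \left(- \frac{1}{2}\right)\right) - 41 = 44 \left(2 - 3\right) - 41 = 44 \left(-1\right) - 41 = -44 - 41 = -85$)
$Y = 2 i \sqrt{2822}$ ($Y = \sqrt{-11203 - 85} = \sqrt{-11288} = 2 i \sqrt{2822} \approx 106.24 i$)
$E = -15913$ ($E = -16337 - -424 = -16337 + 424 = -15913$)
$E + Y = -15913 + 2 i \sqrt{2822}$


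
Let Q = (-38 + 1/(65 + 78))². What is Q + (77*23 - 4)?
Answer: 65650872/20449 ≈ 3210.5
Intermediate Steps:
Q = 29517489/20449 (Q = (-38 + 1/143)² = (-5433/143)² = 29517489/20449 ≈ 1443.5)
Q + (77*23 - 4) = 29517489/20449 + (77*23 - 4) = 29517489/20449 + (1771 - 4) = 29517489/20449 + 1767 = 65650872/20449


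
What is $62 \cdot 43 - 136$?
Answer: $2530$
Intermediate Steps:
$62 \cdot 43 - 136 = 2666 - 136 = 2530$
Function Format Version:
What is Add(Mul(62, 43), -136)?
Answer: 2530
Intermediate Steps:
Add(Mul(62, 43), -136) = Add(2666, -136) = 2530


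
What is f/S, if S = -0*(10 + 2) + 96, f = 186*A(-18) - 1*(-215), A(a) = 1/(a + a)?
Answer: 1259/576 ≈ 2.1858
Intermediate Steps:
A(a) = 1/(2*a)
f = 1259/6 (f = 186*((1/2)/(-18)) - 1*(-215) = 186*((1/2)*(-1/18)) + 215 = 186*(-1/36) + 215 = -31/6 + 215 = 1259/6 ≈ 209.83)
S = 96 (S = -0*12 + 96 = -68*0 + 96 = 0 + 96 = 96)
f/S = (1259/6)/96 = (1259/6)*(1/96) = 1259/576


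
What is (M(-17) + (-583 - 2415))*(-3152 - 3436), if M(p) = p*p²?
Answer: 52117668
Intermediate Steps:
M(p) = p³
(M(-17) + (-583 - 2415))*(-3152 - 3436) = ((-17)³ + (-583 - 2415))*(-3152 - 3436) = (-4913 - 2998)*(-6588) = -7911*(-6588) = 52117668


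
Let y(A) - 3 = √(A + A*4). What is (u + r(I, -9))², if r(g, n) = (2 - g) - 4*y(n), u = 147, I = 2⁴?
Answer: 13921 - 2904*I*√5 ≈ 13921.0 - 6493.5*I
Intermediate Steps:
I = 16
y(A) = 3 + √5*√A (y(A) = 3 + √(A + A*4) = 3 + √(A + 4*A) = 3 + √(5*A) = 3 + √5*√A)
r(g, n) = -10 - g - 4*√5*√n (r(g, n) = (2 - g) - 4*(3 + √5*√n) = (2 - g) + (-12 - 4*√5*√n) = -10 - g - 4*√5*√n)
(u + r(I, -9))² = (147 + (-10 - 1*16 - 4*√5*√(-9)))² = (147 + (-10 - 16 - 4*√5*3*I))² = (147 + (-10 - 16 - 12*I*√5))² = (147 + (-26 - 12*I*√5))² = (121 - 12*I*√5)²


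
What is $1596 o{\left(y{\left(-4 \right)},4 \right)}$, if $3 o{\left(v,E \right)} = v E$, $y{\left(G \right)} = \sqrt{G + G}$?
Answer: $4256 i \sqrt{2} \approx 6018.9 i$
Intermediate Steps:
$y{\left(G \right)} = \sqrt{2} \sqrt{G}$ ($y{\left(G \right)} = \sqrt{2 G} = \sqrt{2} \sqrt{G}$)
$o{\left(v,E \right)} = \frac{E v}{3}$ ($o{\left(v,E \right)} = \frac{v E}{3} = \frac{E v}{3}$)
$1596 o{\left(y{\left(-4 \right)},4 \right)} = 1596 \cdot \frac{1}{3} \cdot 4 \sqrt{2} \sqrt{-4} = 1596 \cdot \frac{1}{3} \cdot 4 \sqrt{2} \cdot 2 i = 1596 \cdot \frac{1}{3} \cdot 4 \cdot 2 i \sqrt{2} = 1596 \frac{8 i \sqrt{2}}{3} = 4256 i \sqrt{2}$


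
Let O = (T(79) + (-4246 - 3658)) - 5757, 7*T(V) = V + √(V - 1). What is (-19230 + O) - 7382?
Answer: -281832/7 + √78/7 ≈ -40260.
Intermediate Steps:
T(V) = V/7 + √(-1 + V)/7 (T(V) = (V + √(V - 1))/7 = (V + √(-1 + V))/7 = V/7 + √(-1 + V)/7)
O = -95548/7 + √78/7 (O = (((⅐)*79 + √(-1 + 79)/7) + (-4246 - 3658)) - 5757 = ((79/7 + √78/7) - 7904) - 5757 = (-55249/7 + √78/7) - 5757 = -95548/7 + √78/7 ≈ -13648.)
(-19230 + O) - 7382 = (-19230 + (-95548/7 + √78/7)) - 7382 = (-230158/7 + √78/7) - 7382 = -281832/7 + √78/7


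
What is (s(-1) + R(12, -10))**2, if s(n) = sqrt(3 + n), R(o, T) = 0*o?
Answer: 2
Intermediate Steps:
R(o, T) = 0
(s(-1) + R(12, -10))**2 = (sqrt(3 - 1) + 0)**2 = (sqrt(2) + 0)**2 = (sqrt(2))**2 = 2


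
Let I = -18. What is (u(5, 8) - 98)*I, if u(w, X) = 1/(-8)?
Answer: 7065/4 ≈ 1766.3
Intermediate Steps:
u(w, X) = -⅛ (u(w, X) = 1*(-⅛) = -⅛)
(u(5, 8) - 98)*I = (-⅛ - 98)*(-18) = -785/8*(-18) = 7065/4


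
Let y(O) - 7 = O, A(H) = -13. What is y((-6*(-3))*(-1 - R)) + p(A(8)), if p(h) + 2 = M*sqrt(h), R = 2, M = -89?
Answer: -49 - 89*I*sqrt(13) ≈ -49.0 - 320.89*I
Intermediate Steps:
p(h) = -2 - 89*sqrt(h)
y(O) = 7 + O
y((-6*(-3))*(-1 - R)) + p(A(8)) = (7 + (-6*(-3))*(-1 - 1*2)) + (-2 - 89*I*sqrt(13)) = (7 + 18*(-1 - 2)) + (-2 - 89*I*sqrt(13)) = (7 + 18*(-3)) + (-2 - 89*I*sqrt(13)) = (7 - 54) + (-2 - 89*I*sqrt(13)) = -47 + (-2 - 89*I*sqrt(13)) = -49 - 89*I*sqrt(13)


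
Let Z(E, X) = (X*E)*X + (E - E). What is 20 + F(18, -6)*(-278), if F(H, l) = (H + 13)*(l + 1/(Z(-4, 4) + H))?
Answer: 1194053/23 ≈ 51915.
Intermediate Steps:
Z(E, X) = E*X**2 (Z(E, X) = (E*X)*X + 0 = E*X**2 + 0 = E*X**2)
F(H, l) = (13 + H)*(l + 1/(-64 + H)) (F(H, l) = (H + 13)*(l + 1/(-4*4**2 + H)) = (13 + H)*(l + 1/(-4*16 + H)) = (13 + H)*(l + 1/(-64 + H)))
20 + F(18, -6)*(-278) = 20 + ((13 + 18 - 832*(-6) - 6*18**2 - 51*18*(-6))/(-64 + 18))*(-278) = 20 + ((13 + 18 + 4992 - 6*324 + 5508)/(-46))*(-278) = 20 - (13 + 18 + 4992 - 1944 + 5508)/46*(-278) = 20 - 1/46*8587*(-278) = 20 - 8587/46*(-278) = 20 + 1193593/23 = 1194053/23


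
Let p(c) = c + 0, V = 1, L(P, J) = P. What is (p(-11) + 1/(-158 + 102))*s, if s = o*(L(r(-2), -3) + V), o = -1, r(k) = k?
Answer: -617/56 ≈ -11.018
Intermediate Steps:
p(c) = c
s = 1 (s = -(-2 + 1) = -1*(-1) = 1)
(p(-11) + 1/(-158 + 102))*s = (-11 + 1/(-158 + 102))*1 = (-11 + 1/(-56))*1 = (-11 - 1/56)*1 = -617/56*1 = -617/56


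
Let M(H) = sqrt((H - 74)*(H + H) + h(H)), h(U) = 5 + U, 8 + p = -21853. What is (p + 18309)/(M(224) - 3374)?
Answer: 3994816/3772149 + 1184*sqrt(67429)/3772149 ≈ 1.1405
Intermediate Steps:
p = -21861 (p = -8 - 21853 = -21861)
M(H) = sqrt(5 + H + 2*H*(-74 + H)) (M(H) = sqrt((H - 74)*(H + H) + (5 + H)) = sqrt((-74 + H)*(2*H) + (5 + H)) = sqrt(2*H*(-74 + H) + (5 + H)) = sqrt(5 + H + 2*H*(-74 + H)))
(p + 18309)/(M(224) - 3374) = (-21861 + 18309)/(sqrt(5 - 147*224 + 2*224**2) - 3374) = -3552/(sqrt(5 - 32928 + 2*50176) - 3374) = -3552/(sqrt(5 - 32928 + 100352) - 3374) = -3552/(sqrt(67429) - 3374) = -3552/(-3374 + sqrt(67429))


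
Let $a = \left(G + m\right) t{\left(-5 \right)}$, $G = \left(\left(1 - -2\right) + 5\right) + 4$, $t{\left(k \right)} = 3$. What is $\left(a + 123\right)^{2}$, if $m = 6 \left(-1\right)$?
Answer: $19881$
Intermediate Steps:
$G = 12$ ($G = \left(\left(1 + 2\right) + 5\right) + 4 = \left(3 + 5\right) + 4 = 8 + 4 = 12$)
$m = -6$
$a = 18$ ($a = \left(12 - 6\right) 3 = 6 \cdot 3 = 18$)
$\left(a + 123\right)^{2} = \left(18 + 123\right)^{2} = 141^{2} = 19881$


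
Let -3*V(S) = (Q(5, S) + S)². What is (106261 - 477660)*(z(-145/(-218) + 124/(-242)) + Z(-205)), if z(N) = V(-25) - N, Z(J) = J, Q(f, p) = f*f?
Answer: 2009832745081/26378 ≈ 7.6194e+7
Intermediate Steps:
Q(f, p) = f²
V(S) = -(25 + S)²/3 (V(S) = -(5² + S)²/3 = -(25 + S)²/3)
z(N) = -N (z(N) = -(25 - 25)²/3 - N = -⅓*0² - N = -⅓*0 - N = 0 - N = -N)
(106261 - 477660)*(z(-145/(-218) + 124/(-242)) + Z(-205)) = (106261 - 477660)*(-(-145/(-218) + 124/(-242)) - 205) = -371399*(-(-145*(-1/218) + 124*(-1/242)) - 205) = -371399*(-(145/218 - 62/121) - 205) = -371399*(-1*4029/26378 - 205) = -371399*(-4029/26378 - 205) = -371399*(-5411519/26378) = 2009832745081/26378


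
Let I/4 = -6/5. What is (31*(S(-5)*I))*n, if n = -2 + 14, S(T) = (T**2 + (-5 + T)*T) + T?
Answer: -124992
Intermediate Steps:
S(T) = T + T**2 + T*(-5 + T) (S(T) = (T**2 + T*(-5 + T)) + T = T + T**2 + T*(-5 + T))
n = 12
I = -24/5 (I = 4*(-6/5) = -24/5 ≈ -4.8000)
(31*(S(-5)*I))*n = (31*((2*(-5)*(-2 - 5))*(-24/5)))*12 = (31*((2*(-5)*(-7))*(-24/5)))*12 = (31*(70*(-24/5)))*12 = (31*(-336))*12 = -10416*12 = -124992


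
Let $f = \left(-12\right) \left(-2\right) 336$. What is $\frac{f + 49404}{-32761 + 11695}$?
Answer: $- \frac{9578}{3511} \approx -2.728$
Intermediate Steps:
$f = 8064$ ($f = 24 \cdot 336 = 8064$)
$\frac{f + 49404}{-32761 + 11695} = \frac{8064 + 49404}{-32761 + 11695} = \frac{57468}{-21066} = 57468 \left(- \frac{1}{21066}\right) = - \frac{9578}{3511}$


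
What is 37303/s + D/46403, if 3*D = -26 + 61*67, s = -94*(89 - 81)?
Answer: -5189859455/104685168 ≈ -49.576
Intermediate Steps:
s = -752 (s = -94*8 = -752)
D = 4061/3 (D = (-26 + 61*67)/3 = (-26 + 4087)/3 = (⅓)*4061 = 4061/3 ≈ 1353.7)
37303/s + D/46403 = 37303/(-752) + (4061/3)/46403 = 37303*(-1/752) + (4061/3)*(1/46403) = -37303/752 + 4061/139209 = -5189859455/104685168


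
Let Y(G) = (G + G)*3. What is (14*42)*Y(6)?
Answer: 21168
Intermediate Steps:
Y(G) = 6*G (Y(G) = (2*G)*3 = 6*G)
(14*42)*Y(6) = (14*42)*(6*6) = 588*36 = 21168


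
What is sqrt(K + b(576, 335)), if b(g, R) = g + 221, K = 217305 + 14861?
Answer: sqrt(232963) ≈ 482.66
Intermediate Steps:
K = 232166
b(g, R) = 221 + g
sqrt(K + b(576, 335)) = sqrt(232166 + (221 + 576)) = sqrt(232166 + 797) = sqrt(232963)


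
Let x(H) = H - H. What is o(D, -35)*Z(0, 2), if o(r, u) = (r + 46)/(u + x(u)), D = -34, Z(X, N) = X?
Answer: 0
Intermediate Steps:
x(H) = 0
o(r, u) = (46 + r)/u (o(r, u) = (r + 46)/(u + 0) = (46 + r)/u)
o(D, -35)*Z(0, 2) = ((46 - 34)/(-35))*0 = -1/35*12*0 = -12/35*0 = 0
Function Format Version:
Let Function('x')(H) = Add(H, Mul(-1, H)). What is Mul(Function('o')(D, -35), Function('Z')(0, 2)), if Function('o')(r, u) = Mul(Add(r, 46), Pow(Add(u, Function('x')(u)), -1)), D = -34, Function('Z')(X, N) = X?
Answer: 0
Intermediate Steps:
Function('x')(H) = 0
Function('o')(r, u) = Mul(Pow(u, -1), Add(46, r)) (Function('o')(r, u) = Mul(Add(r, 46), Pow(Add(u, 0), -1)) = Mul(Add(46, r), Pow(u, -1)) = Mul(Pow(u, -1), Add(46, r)))
Mul(Function('o')(D, -35), Function('Z')(0, 2)) = Mul(Mul(Pow(-35, -1), Add(46, -34)), 0) = Mul(Mul(Rational(-1, 35), 12), 0) = Mul(Rational(-12, 35), 0) = 0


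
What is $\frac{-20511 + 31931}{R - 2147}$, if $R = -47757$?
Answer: $- \frac{2855}{12476} \approx -0.22884$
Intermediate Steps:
$\frac{-20511 + 31931}{R - 2147} = \frac{-20511 + 31931}{-47757 - 2147} = \frac{11420}{-49904} = 11420 \left(- \frac{1}{49904}\right) = - \frac{2855}{12476}$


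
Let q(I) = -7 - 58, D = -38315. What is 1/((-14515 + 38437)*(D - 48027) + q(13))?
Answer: -1/2065473389 ≈ -4.8415e-10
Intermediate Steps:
q(I) = -65
1/((-14515 + 38437)*(D - 48027) + q(13)) = 1/((-14515 + 38437)*(-38315 - 48027) - 65) = 1/(23922*(-86342) - 65) = 1/(-2065473324 - 65) = 1/(-2065473389) = -1/2065473389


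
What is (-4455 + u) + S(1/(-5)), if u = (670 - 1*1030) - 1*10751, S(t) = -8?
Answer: -15574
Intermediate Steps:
u = -11111 (u = (670 - 1030) - 10751 = -360 - 10751 = -11111)
(-4455 + u) + S(1/(-5)) = (-4455 - 11111) - 8 = -15566 - 8 = -15574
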